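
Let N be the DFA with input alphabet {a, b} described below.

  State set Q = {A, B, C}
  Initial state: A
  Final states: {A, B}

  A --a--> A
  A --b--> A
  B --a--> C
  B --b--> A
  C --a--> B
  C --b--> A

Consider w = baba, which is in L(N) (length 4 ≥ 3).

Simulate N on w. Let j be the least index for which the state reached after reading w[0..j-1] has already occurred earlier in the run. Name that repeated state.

State sequence: A -b-> A -a-> A -b-> A -a-> A
First repeat at step 1: A was already visited.

The earliest repeat is at step j = 1: N is in A, which it already visited at step i = 0.
Since N has 3 states, any run of length ≥ 3 visits 3+1 states, so by pigeonhole some state repeats within the first 3 steps — that repeat gives the pumpable loop.

A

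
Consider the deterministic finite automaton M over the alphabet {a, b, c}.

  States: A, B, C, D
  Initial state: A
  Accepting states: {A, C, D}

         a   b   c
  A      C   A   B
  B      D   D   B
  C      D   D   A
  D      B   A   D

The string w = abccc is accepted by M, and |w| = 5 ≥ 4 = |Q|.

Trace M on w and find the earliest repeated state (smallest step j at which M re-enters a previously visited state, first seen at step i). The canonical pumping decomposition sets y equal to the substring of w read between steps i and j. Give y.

c

State sequence: A -a-> C -b-> D -c-> D -c-> D -c-> D
First repeat at step 3: D was already visited.

So i = 2, j = 3, giving x = w[0:2] = ab, y = w[2:3] = c, z = w[3:5] = cc.
Check: |xy| = 3 ≤ 4 and |y| = 1 ≥ 1. Reading y takes M from D back to D, so every xyⁱz is accepted.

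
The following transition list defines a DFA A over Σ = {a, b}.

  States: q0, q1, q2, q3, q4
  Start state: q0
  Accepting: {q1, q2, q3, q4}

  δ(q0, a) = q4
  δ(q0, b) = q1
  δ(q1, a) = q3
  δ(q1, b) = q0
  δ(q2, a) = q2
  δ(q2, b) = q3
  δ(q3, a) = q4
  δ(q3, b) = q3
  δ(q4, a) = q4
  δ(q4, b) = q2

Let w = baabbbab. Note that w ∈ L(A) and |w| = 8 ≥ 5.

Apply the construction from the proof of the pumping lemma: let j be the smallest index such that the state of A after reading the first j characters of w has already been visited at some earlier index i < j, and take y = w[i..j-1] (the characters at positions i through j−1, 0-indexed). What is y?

abb

Run of A on w = b a a b b b a b:
  step 0: q0  (start)
  step 1: q1  (read b: q0→q1)
  step 2: q3  (read a: q1→q3)
  step 3: q4  (read a: q3→q4)
  step 4: q2  (read b: q4→q2)
  step 5: q3  (read b: q2→q3)   ← first repeat (q3 seen earlier)
  step 6: q3  (read b: q3→q3)
  step 7: q4  (read a: q3→q4)
  step 8: q2  (read b: q4→q2)

So i = 2, j = 5, giving x = w[0:2] = ba, y = w[2:5] = abb, z = w[5:8] = bab.
Check: |xy| = 5 ≤ 5 and |y| = 3 ≥ 1. Reading y takes A from q3 back to q3, so every xyⁱz is accepted.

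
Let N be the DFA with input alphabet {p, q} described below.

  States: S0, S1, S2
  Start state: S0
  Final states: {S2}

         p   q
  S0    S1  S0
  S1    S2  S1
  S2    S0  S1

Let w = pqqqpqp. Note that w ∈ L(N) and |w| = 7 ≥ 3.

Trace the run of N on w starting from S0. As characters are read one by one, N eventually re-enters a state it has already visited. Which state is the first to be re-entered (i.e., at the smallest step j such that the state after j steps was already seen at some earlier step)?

Run of N on w = p q q q p q p:
  step 0: S0  (start)
  step 1: S1  (read p: S0→S1)
  step 2: S1  (read q: S1→S1)   ← first repeat (S1 seen earlier)
  step 3: S1  (read q: S1→S1)
  step 4: S1  (read q: S1→S1)
  step 5: S2  (read p: S1→S2)
  step 6: S1  (read q: S2→S1)
  step 7: S2  (read p: S1→S2)

The earliest repeat is at step j = 2: N is in S1, which it already visited at step i = 1.
The DFA has 3 states, so the proof of the pumping lemma guarantees a repeated state among the first 3+1 visited; the segment between the two visits is the pumpable y.

S1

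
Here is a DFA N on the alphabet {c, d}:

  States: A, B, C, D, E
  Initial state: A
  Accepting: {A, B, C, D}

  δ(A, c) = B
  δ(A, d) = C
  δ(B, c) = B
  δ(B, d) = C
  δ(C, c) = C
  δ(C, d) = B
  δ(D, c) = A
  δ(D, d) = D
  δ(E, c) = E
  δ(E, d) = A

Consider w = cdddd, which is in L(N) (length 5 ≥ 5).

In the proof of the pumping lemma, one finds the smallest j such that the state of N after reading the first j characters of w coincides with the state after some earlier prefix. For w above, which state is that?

State sequence: A -c-> B -d-> C -d-> B -d-> C -d-> B
First repeat at step 3: B was already visited.

The earliest repeat is at step j = 3: N is in B, which it already visited at step i = 1.
With |Q| = 5, pigeonhole forces a state repeat no later than step 5; the substring read between the first and second visits to that state can be pumped.

B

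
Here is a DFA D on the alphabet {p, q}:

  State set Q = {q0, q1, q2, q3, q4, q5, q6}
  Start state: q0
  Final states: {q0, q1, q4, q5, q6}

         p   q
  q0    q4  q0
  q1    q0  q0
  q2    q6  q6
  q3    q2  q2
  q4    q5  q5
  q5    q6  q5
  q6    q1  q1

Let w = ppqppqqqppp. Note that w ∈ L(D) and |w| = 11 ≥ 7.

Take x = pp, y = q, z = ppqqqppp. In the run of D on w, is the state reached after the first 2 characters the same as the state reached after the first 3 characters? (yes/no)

yes

State sequence: q0 -p-> q4 -p-> q5 -q-> q5

After x (step 2): q5. After xy (step 3): q5.
They match, so y = q drives D around a cycle from q5 back to itself; pumping y any number of times keeps D in q5 before reading z, and xyⁱz ∈ L(D) for every i ≥ 0.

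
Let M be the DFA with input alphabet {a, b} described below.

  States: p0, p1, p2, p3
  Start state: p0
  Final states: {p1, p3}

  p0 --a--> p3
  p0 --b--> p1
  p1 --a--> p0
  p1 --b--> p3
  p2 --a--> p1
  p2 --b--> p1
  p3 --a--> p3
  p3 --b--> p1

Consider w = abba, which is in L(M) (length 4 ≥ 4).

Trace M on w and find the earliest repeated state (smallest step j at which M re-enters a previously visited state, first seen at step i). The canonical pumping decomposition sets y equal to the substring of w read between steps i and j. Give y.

bb

State sequence: p0 -a-> p3 -b-> p1 -b-> p3 -a-> p3
First repeat at step 3: p3 was already visited.

So i = 1, j = 3, giving x = w[0:1] = a, y = w[1:3] = bb, z = w[3:4] = a.
Check: |xy| = 3 ≤ 4 and |y| = 2 ≥ 1. Reading y takes M from p3 back to p3, so every xyⁱz is accepted.
Pumping length from the standard proof: p = 4 (the number of states). The repeated state found above gives |xy| = j ≤ 4 and |y| = j − i ≥ 1.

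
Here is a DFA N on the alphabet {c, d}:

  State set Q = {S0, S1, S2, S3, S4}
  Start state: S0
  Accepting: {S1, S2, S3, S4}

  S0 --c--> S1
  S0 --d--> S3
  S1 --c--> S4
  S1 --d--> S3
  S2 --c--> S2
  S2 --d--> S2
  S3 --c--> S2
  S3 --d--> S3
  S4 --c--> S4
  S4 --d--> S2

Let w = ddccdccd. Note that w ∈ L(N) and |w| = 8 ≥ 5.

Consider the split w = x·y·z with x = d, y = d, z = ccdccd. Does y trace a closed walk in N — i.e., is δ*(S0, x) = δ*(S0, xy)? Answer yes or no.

yes

Run of N on the first 2 characters of w = d d:
  step 0: S0  (start)
  step 1: S3  (read d: S0→S3)
  step 2: S3  (read d: S3→S3)

After x (step 1): S3. After xy (step 2): S3.
They match, so y = d drives N around a cycle from S3 back to itself; pumping y any number of times keeps N in S3 before reading z, and xyⁱz ∈ L(N) for every i ≥ 0.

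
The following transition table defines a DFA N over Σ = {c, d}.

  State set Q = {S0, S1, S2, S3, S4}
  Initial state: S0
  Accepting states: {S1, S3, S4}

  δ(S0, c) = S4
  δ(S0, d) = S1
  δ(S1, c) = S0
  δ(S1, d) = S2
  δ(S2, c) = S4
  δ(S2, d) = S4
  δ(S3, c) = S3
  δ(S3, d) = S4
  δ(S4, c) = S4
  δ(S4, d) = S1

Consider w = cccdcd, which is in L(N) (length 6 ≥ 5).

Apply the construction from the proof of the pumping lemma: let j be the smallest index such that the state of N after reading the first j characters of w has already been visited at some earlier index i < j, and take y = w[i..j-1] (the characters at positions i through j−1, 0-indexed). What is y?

c

Run of N on w = c c c d c d:
  step 0: S0  (start)
  step 1: S4  (read c: S0→S4)
  step 2: S4  (read c: S4→S4)   ← first repeat (S4 seen earlier)
  step 3: S4  (read c: S4→S4)
  step 4: S1  (read d: S4→S1)
  step 5: S0  (read c: S1→S0)
  step 6: S1  (read d: S0→S1)

So i = 1, j = 2, giving x = w[0:1] = c, y = w[1:2] = c, z = w[2:6] = cdcd.
Check: |xy| = 2 ≤ 5 and |y| = 1 ≥ 1. Reading y takes N from S4 back to S4, so every xyⁱz is accepted.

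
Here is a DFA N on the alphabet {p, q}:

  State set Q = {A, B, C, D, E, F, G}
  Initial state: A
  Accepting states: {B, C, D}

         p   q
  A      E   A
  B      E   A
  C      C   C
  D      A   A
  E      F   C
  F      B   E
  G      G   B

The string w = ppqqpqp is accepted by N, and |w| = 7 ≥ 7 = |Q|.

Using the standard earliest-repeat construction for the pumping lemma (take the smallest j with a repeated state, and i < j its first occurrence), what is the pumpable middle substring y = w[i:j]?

State sequence: A -p-> E -p-> F -q-> E -q-> C -p-> C -q-> C -p-> C
First repeat at step 3: E was already visited.

So i = 1, j = 3, giving x = w[0:1] = p, y = w[1:3] = pq, z = w[3:7] = qpqp.
Check: |xy| = 3 ≤ 7 and |y| = 2 ≥ 1. Reading y takes N from E back to E, so every xyⁱz is accepted.

pq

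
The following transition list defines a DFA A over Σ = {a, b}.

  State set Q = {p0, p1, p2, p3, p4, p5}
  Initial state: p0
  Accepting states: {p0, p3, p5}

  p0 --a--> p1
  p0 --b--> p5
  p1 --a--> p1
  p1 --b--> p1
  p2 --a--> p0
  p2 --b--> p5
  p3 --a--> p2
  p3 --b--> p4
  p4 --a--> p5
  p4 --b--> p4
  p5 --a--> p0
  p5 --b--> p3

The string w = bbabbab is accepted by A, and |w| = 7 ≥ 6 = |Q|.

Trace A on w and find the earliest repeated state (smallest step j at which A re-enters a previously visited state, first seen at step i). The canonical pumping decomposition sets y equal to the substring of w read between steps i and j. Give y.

State sequence: p0 -b-> p5 -b-> p3 -a-> p2 -b-> p5 -b-> p3 -a-> p2 -b-> p5
First repeat at step 4: p5 was already visited.

So i = 1, j = 4, giving x = w[0:1] = b, y = w[1:4] = bab, z = w[4:7] = bab.
Check: |xy| = 4 ≤ 6 and |y| = 3 ≥ 1. Reading y takes A from p5 back to p5, so every xyⁱz is accepted.

bab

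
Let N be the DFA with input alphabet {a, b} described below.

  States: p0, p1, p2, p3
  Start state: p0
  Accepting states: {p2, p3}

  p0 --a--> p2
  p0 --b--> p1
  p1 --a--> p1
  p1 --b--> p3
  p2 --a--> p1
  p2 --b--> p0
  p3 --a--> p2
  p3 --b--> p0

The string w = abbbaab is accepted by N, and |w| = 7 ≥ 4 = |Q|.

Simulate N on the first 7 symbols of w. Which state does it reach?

State sequence: p0 -a-> p2 -b-> p0 -b-> p1 -b-> p3 -a-> p2 -a-> p1 -b-> p3

After reading 7 characters, N is in state p3.

p3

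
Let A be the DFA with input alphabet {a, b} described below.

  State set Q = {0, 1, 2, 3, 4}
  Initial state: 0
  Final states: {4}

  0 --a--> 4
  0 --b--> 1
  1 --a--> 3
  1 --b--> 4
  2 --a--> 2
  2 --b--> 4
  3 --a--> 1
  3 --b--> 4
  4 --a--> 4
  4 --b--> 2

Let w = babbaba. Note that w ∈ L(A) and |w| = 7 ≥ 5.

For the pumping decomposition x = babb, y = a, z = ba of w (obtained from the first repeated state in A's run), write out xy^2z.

babbaaba

xy^2z = babb·a·a·ba = babbaaba.
Reading y = a takes A from 2 back to 2, so after x·y·y the machine is still in 2, and z then leads to the accepting state 4. Hence babbaaba ∈ L(A).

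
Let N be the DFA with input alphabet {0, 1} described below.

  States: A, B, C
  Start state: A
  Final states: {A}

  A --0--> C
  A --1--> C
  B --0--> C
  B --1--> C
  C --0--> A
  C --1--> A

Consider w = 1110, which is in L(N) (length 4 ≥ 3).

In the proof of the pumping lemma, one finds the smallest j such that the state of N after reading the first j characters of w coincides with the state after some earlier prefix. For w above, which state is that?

A

Run of N on w = 1 1 1 0:
  step 0: A  (start)
  step 1: C  (read 1: A→C)
  step 2: A  (read 1: C→A)   ← first repeat (A seen earlier)
  step 3: C  (read 1: A→C)
  step 4: A  (read 0: C→A)

The earliest repeat is at step j = 2: N is in A, which it already visited at step i = 0.
With |Q| = 3, pigeonhole forces a state repeat no later than step 3; the substring read between the first and second visits to that state can be pumped.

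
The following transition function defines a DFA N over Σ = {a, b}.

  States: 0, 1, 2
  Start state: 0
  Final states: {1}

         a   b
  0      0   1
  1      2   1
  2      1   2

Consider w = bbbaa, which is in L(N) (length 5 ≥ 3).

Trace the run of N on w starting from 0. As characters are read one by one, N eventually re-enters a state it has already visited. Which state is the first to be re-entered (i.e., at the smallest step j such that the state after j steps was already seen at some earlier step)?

1

Run of N on w = b b b a a:
  step 0: 0  (start)
  step 1: 1  (read b: 0→1)
  step 2: 1  (read b: 1→1)   ← first repeat (1 seen earlier)
  step 3: 1  (read b: 1→1)
  step 4: 2  (read a: 1→2)
  step 5: 1  (read a: 2→1)

The earliest repeat is at step j = 2: N is in 1, which it already visited at step i = 1.
With |Q| = 3, pigeonhole forces a state repeat no later than step 3; the substring read between the first and second visits to that state can be pumped.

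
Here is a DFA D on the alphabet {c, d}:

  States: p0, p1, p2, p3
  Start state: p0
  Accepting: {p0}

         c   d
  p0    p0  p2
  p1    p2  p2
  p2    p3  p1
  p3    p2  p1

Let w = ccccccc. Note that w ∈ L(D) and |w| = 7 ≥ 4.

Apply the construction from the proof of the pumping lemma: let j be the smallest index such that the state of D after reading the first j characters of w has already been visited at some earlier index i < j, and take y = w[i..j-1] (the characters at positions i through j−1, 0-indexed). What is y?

c

Run of D on w = c c c c c c c:
  step 0: p0  (start)
  step 1: p0  (read c: p0→p0)   ← first repeat (p0 seen earlier)
  step 2: p0  (read c: p0→p0)
  step 3: p0  (read c: p0→p0)
  step 4: p0  (read c: p0→p0)
  step 5: p0  (read c: p0→p0)
  step 6: p0  (read c: p0→p0)
  step 7: p0  (read c: p0→p0)

So i = 0, j = 1, giving x = w[0:0] = ε, y = w[0:1] = c, z = w[1:7] = cccccc.
Check: |xy| = 1 ≤ 4 and |y| = 1 ≥ 1. Reading y takes D from p0 back to p0, so every xyⁱz is accepted.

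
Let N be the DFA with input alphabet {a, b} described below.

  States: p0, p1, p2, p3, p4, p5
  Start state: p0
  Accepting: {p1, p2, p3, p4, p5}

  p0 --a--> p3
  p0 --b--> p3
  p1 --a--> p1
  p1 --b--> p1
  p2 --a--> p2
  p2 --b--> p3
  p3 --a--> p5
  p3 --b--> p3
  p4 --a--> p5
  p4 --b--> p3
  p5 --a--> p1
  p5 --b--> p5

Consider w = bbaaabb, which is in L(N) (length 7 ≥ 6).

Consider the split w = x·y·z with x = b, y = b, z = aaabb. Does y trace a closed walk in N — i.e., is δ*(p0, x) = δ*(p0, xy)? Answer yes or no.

yes

Run of N on the first 2 characters of w = b b:
  step 0: p0  (start)
  step 1: p3  (read b: p0→p3)
  step 2: p3  (read b: p3→p3)

After x (step 1): p3. After xy (step 2): p3.
They match, so y = b drives N around a cycle from p3 back to itself; pumping y any number of times keeps N in p3 before reading z, and xyⁱz ∈ L(N) for every i ≥ 0.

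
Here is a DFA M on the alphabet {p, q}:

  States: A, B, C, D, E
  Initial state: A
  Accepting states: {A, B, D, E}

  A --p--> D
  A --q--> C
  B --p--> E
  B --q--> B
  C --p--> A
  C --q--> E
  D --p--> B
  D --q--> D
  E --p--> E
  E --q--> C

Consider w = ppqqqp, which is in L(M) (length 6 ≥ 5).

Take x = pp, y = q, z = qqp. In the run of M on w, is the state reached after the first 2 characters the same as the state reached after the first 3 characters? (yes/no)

yes

Run of M on the first 3 characters of w = p p q:
  step 0: A  (start)
  step 1: D  (read p: A→D)
  step 2: B  (read p: D→B)
  step 3: B  (read q: B→B)

After x (step 2): B. After xy (step 3): B.
They match, so y = q drives M around a cycle from B back to itself; pumping y any number of times keeps M in B before reading z, and xyⁱz ∈ L(M) for every i ≥ 0.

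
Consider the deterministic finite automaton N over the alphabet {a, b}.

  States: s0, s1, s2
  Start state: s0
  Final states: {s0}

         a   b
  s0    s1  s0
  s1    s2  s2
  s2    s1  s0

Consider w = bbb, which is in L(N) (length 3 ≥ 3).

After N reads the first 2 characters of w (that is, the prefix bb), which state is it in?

Run of N on the first 2 characters of w = b b:
  step 0: s0  (start)
  step 1: s0  (read b: s0→s0)
  step 2: s0  (read b: s0→s0)

After reading 2 characters, N is in state s0.

s0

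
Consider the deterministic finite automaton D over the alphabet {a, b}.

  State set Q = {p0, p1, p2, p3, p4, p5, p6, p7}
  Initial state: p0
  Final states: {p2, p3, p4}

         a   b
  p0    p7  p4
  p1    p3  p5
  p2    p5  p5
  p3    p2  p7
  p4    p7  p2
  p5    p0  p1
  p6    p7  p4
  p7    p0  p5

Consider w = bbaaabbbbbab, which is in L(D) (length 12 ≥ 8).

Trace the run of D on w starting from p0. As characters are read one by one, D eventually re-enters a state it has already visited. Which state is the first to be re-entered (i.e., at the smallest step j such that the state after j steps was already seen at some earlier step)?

Run of D on w = b b a a a b b b b b a b:
  step 0: p0  (start)
  step 1: p4  (read b: p0→p4)
  step 2: p2  (read b: p4→p2)
  step 3: p5  (read a: p2→p5)
  step 4: p0  (read a: p5→p0)   ← first repeat (p0 seen earlier)
  step 5: p7  (read a: p0→p7)
  step 6: p5  (read b: p7→p5)
  step 7: p1  (read b: p5→p1)
  step 8: p5  (read b: p1→p5)
  step 9: p1  (read b: p5→p1)
  step 10: p5  (read b: p1→p5)
  step 11: p0  (read a: p5→p0)
  step 12: p4  (read b: p0→p4)

The earliest repeat is at step j = 4: D is in p0, which it already visited at step i = 0.

p0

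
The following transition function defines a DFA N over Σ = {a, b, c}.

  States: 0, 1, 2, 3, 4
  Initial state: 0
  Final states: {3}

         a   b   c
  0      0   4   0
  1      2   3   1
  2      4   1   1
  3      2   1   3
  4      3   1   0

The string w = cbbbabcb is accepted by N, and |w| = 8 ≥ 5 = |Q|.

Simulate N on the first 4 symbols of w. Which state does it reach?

Run of N on the first 4 characters of w = c b b b:
  step 0: 0  (start)
  step 1: 0  (read c: 0→0)
  step 2: 4  (read b: 0→4)
  step 3: 1  (read b: 4→1)
  step 4: 3  (read b: 1→3)

After reading 4 characters, N is in state 3.
(This kind of state-tracing is the core of the pumping-lemma construction: with 5 states, pigeonhole forces a repeat within the first 5 steps.)

3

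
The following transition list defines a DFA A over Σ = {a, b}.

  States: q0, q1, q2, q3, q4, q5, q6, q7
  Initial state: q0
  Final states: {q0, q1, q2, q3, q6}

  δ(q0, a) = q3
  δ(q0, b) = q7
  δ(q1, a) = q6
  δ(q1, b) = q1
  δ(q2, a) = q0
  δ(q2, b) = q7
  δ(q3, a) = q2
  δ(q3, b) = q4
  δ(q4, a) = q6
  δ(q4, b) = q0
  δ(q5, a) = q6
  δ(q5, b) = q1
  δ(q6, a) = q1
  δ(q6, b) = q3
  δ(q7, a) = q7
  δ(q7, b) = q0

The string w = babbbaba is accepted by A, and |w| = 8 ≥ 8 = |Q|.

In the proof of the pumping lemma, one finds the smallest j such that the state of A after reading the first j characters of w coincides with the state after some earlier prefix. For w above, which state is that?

Run of A on w = b a b b b a b a:
  step 0: q0  (start)
  step 1: q7  (read b: q0→q7)
  step 2: q7  (read a: q7→q7)   ← first repeat (q7 seen earlier)
  step 3: q0  (read b: q7→q0)
  step 4: q7  (read b: q0→q7)
  step 5: q0  (read b: q7→q0)
  step 6: q3  (read a: q0→q3)
  step 7: q4  (read b: q3→q4)
  step 8: q6  (read a: q4→q6)

The earliest repeat is at step j = 2: A is in q7, which it already visited at step i = 1.
With |Q| = 8, pigeonhole forces a state repeat no later than step 8; the substring read between the first and second visits to that state can be pumped.

q7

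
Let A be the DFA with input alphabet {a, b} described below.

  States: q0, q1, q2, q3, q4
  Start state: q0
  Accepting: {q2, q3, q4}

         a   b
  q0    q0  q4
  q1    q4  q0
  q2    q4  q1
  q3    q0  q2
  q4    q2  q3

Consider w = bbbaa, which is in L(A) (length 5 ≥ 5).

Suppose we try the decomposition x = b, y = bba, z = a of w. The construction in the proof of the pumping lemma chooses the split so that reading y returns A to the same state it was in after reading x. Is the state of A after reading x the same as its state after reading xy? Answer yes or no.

yes

State sequence: q0 -b-> q4 -b-> q3 -b-> q2 -a-> q4

After x (step 1): q4. After xy (step 4): q4.
They match, so y = bba drives A around a cycle from q4 back to itself; pumping y any number of times keeps A in q4 before reading z, and xyⁱz ∈ L(A) for every i ≥ 0.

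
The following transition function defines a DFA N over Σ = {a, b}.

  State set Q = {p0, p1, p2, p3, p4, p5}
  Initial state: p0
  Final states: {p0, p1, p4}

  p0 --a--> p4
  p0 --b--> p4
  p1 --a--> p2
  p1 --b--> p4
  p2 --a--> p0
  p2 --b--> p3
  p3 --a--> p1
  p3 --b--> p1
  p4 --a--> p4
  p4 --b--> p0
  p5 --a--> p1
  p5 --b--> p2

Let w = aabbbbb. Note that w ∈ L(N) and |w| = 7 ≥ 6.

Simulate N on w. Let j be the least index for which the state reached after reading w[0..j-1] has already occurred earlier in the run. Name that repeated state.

State sequence: p0 -a-> p4 -a-> p4 -b-> p0 -b-> p4 -b-> p0 -b-> p4 -b-> p0
First repeat at step 2: p4 was already visited.

The earliest repeat is at step j = 2: N is in p4, which it already visited at step i = 1.
The DFA has 6 states, so the proof of the pumping lemma guarantees a repeated state among the first 6+1 visited; the segment between the two visits is the pumpable y.

p4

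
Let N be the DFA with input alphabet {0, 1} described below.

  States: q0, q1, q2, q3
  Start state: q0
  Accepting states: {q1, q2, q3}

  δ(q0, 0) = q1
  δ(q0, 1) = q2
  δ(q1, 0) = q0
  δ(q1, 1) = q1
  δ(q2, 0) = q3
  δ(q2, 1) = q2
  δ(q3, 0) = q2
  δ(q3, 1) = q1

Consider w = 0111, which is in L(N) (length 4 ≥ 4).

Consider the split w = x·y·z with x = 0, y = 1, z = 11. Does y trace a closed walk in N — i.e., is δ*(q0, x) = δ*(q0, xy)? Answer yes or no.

yes

Run of N on the first 2 characters of w = 0 1:
  step 0: q0  (start)
  step 1: q1  (read 0: q0→q1)
  step 2: q1  (read 1: q1→q1)

After x (step 1): q1. After xy (step 2): q1.
They match, so y = 1 drives N around a cycle from q1 back to itself; pumping y any number of times keeps N in q1 before reading z, and xyⁱz ∈ L(N) for every i ≥ 0.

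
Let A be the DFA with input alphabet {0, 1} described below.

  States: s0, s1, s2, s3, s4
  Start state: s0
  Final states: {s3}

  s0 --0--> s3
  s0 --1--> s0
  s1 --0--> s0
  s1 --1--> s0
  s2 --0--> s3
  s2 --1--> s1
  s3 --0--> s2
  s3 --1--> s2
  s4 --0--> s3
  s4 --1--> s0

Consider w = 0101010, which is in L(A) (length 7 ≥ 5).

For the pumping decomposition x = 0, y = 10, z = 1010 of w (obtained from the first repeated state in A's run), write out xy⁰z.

xy⁰z = xz = 0·1010 = 01010.
Reading y = 10 takes A from s3 back to s3, so after x the machine is still in s3, and z then leads to the accepting state s3. Hence 01010 ∈ L(A).

01010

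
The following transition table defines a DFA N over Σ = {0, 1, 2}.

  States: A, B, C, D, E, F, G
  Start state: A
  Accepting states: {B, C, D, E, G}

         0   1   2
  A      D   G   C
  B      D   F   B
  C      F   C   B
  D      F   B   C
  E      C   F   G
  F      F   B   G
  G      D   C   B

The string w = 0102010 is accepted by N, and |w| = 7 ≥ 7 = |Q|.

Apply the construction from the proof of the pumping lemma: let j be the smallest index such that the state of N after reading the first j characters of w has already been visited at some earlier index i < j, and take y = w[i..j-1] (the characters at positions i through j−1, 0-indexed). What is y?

State sequence: A -0-> D -1-> B -0-> D -2-> C -0-> F -1-> B -0-> D
First repeat at step 3: D was already visited.

So i = 1, j = 3, giving x = w[0:1] = 0, y = w[1:3] = 10, z = w[3:7] = 2010.
Check: |xy| = 3 ≤ 7 and |y| = 2 ≥ 1. Reading y takes N from D back to D, so every xyⁱz is accepted.

10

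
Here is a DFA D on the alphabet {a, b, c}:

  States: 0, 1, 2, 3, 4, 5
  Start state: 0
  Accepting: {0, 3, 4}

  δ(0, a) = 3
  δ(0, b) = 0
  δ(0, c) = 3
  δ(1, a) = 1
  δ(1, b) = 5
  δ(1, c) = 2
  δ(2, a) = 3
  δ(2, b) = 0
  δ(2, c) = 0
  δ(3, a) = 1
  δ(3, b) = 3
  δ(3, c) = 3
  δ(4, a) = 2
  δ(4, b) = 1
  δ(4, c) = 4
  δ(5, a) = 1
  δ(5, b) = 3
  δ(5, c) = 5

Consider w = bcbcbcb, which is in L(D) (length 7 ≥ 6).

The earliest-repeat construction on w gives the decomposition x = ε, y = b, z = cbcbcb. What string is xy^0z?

xy⁰z = xz = ε·cbcbcb = cbcbcb.
Reading y = b takes D from 0 back to 0, so after x the machine is still in 0, and z then leads to the accepting state 3. Hence cbcbcb ∈ L(D).

cbcbcb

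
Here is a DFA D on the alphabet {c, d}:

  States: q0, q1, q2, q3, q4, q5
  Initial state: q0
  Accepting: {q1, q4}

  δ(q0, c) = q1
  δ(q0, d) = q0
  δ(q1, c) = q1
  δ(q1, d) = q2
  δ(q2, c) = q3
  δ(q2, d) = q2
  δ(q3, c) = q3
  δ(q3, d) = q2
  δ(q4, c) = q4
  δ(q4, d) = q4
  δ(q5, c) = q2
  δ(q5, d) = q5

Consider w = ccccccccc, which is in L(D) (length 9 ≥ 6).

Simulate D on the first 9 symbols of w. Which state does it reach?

Run of D on the first 9 characters of w = c c c c c c c c c:
  step 0: q0  (start)
  step 1: q1  (read c: q0→q1)
  step 2: q1  (read c: q1→q1)
  step 3: q1  (read c: q1→q1)
  step 4: q1  (read c: q1→q1)
  step 5: q1  (read c: q1→q1)
  step 6: q1  (read c: q1→q1)
  step 7: q1  (read c: q1→q1)
  step 8: q1  (read c: q1→q1)
  step 9: q1  (read c: q1→q1)

After reading 9 characters, D is in state q1.

q1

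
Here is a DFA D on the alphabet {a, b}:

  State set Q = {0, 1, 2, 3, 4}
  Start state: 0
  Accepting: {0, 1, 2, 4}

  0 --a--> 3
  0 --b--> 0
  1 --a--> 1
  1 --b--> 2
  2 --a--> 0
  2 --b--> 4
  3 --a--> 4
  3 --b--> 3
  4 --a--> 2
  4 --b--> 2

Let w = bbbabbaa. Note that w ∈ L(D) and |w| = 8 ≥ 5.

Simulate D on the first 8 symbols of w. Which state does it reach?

2

Run of D on the first 8 characters of w = b b b a b b a a:
  step 0: 0  (start)
  step 1: 0  (read b: 0→0)
  step 2: 0  (read b: 0→0)
  step 3: 0  (read b: 0→0)
  step 4: 3  (read a: 0→3)
  step 5: 3  (read b: 3→3)
  step 6: 3  (read b: 3→3)
  step 7: 4  (read a: 3→4)
  step 8: 2  (read a: 4→2)

After reading 8 characters, D is in state 2.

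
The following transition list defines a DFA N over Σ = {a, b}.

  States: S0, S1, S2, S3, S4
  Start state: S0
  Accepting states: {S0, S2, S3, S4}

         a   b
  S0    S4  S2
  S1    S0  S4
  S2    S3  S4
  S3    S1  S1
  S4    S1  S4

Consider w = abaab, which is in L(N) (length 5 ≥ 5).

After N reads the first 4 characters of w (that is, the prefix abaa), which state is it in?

State sequence: S0 -a-> S4 -b-> S4 -a-> S1 -a-> S0

After reading 4 characters, N is in state S0.
(This kind of state-tracing is the core of the pumping-lemma construction: with 5 states, pigeonhole forces a repeat within the first 5 steps.)

S0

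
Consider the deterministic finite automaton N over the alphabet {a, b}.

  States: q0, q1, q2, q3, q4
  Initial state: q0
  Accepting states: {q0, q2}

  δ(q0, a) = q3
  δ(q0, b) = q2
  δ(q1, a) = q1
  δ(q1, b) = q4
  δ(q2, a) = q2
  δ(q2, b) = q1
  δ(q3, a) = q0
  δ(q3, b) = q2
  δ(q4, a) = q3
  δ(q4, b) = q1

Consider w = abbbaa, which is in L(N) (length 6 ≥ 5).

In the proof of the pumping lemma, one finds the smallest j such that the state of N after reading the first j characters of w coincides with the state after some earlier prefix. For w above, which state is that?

Run of N on w = a b b b a a:
  step 0: q0  (start)
  step 1: q3  (read a: q0→q3)
  step 2: q2  (read b: q3→q2)
  step 3: q1  (read b: q2→q1)
  step 4: q4  (read b: q1→q4)
  step 5: q3  (read a: q4→q3)   ← first repeat (q3 seen earlier)
  step 6: q0  (read a: q3→q0)

The earliest repeat is at step j = 5: N is in q3, which it already visited at step i = 1.

q3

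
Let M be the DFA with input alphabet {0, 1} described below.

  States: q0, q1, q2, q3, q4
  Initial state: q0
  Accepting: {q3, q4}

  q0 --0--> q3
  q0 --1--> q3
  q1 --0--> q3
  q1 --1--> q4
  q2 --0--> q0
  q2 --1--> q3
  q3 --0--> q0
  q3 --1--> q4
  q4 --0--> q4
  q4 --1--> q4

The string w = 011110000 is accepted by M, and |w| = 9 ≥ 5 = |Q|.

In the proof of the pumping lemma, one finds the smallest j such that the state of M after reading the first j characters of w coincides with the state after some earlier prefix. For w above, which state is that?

State sequence: q0 -0-> q3 -1-> q4 -1-> q4 -1-> q4 -1-> q4 -0-> q4 -0-> q4 -0-> q4 -0-> q4
First repeat at step 3: q4 was already visited.

The earliest repeat is at step j = 3: M is in q4, which it already visited at step i = 2.
With |Q| = 5, pigeonhole forces a state repeat no later than step 5; the substring read between the first and second visits to that state can be pumped.

q4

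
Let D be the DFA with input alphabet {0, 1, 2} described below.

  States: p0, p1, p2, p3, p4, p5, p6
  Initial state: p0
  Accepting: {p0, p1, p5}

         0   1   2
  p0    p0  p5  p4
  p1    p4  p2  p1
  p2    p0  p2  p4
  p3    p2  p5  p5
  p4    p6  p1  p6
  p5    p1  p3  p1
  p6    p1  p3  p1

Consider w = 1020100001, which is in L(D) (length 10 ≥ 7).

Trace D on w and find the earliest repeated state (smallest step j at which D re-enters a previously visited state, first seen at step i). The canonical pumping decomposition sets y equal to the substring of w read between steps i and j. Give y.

Run of D on w = 1 0 2 0 1 0 0 0 0 1:
  step 0: p0  (start)
  step 1: p5  (read 1: p0→p5)
  step 2: p1  (read 0: p5→p1)
  step 3: p1  (read 2: p1→p1)   ← first repeat (p1 seen earlier)
  step 4: p4  (read 0: p1→p4)
  step 5: p1  (read 1: p4→p1)
  step 6: p4  (read 0: p1→p4)
  step 7: p6  (read 0: p4→p6)
  step 8: p1  (read 0: p6→p1)
  step 9: p4  (read 0: p1→p4)
  step 10: p1  (read 1: p4→p1)

So i = 2, j = 3, giving x = w[0:2] = 10, y = w[2:3] = 2, z = w[3:10] = 0100001.
Check: |xy| = 3 ≤ 7 and |y| = 1 ≥ 1. Reading y takes D from p1 back to p1, so every xyⁱz is accepted.

2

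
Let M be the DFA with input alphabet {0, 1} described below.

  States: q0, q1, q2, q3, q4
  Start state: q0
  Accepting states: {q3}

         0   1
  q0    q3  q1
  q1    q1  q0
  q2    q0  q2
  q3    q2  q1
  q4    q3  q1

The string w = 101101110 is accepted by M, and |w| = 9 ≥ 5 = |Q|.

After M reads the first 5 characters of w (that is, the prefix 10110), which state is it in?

State sequence: q0 -1-> q1 -0-> q1 -1-> q0 -1-> q1 -0-> q1

After reading 5 characters, M is in state q1.
(This kind of state-tracing is the core of the pumping-lemma construction: with 5 states, pigeonhole forces a repeat within the first 5 steps.)

q1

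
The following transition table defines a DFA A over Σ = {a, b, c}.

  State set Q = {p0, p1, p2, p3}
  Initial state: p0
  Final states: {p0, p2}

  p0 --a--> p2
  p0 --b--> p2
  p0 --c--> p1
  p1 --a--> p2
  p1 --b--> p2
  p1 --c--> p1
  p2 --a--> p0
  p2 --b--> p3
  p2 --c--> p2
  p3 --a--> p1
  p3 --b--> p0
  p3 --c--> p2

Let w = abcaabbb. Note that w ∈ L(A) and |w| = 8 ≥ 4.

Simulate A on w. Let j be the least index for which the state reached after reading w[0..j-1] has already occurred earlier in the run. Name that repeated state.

p2

State sequence: p0 -a-> p2 -b-> p3 -c-> p2 -a-> p0 -a-> p2 -b-> p3 -b-> p0 -b-> p2
First repeat at step 3: p2 was already visited.

The earliest repeat is at step j = 3: A is in p2, which it already visited at step i = 1.
The DFA has 4 states, so the proof of the pumping lemma guarantees a repeated state among the first 4+1 visited; the segment between the two visits is the pumpable y.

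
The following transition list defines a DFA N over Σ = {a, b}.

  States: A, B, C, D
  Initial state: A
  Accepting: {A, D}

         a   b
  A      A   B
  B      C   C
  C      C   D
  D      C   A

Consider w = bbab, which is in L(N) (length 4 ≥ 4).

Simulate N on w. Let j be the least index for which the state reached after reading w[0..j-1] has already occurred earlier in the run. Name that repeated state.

C

Run of N on w = b b a b:
  step 0: A  (start)
  step 1: B  (read b: A→B)
  step 2: C  (read b: B→C)
  step 3: C  (read a: C→C)   ← first repeat (C seen earlier)
  step 4: D  (read b: C→D)

The earliest repeat is at step j = 3: N is in C, which it already visited at step i = 2.
Since N has 4 states, any run of length ≥ 4 visits 4+1 states, so by pigeonhole some state repeats within the first 4 steps — that repeat gives the pumpable loop.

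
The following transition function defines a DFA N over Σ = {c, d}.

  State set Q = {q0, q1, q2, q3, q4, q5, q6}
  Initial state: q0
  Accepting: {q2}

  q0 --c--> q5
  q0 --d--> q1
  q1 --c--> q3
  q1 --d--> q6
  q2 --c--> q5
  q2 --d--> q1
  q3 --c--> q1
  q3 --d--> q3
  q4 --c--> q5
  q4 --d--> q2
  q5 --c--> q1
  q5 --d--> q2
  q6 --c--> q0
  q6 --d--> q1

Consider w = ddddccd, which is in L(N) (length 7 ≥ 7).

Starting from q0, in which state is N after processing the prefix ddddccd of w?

q2

Run of N on the first 7 characters of w = d d d d c c d:
  step 0: q0  (start)
  step 1: q1  (read d: q0→q1)
  step 2: q6  (read d: q1→q6)
  step 3: q1  (read d: q6→q1)
  step 4: q6  (read d: q1→q6)
  step 5: q0  (read c: q6→q0)
  step 6: q5  (read c: q0→q5)
  step 7: q2  (read d: q5→q2)

After reading 7 characters, N is in state q2.
(This kind of state-tracing is the core of the pumping-lemma construction: with 7 states, pigeonhole forces a repeat within the first 7 steps.)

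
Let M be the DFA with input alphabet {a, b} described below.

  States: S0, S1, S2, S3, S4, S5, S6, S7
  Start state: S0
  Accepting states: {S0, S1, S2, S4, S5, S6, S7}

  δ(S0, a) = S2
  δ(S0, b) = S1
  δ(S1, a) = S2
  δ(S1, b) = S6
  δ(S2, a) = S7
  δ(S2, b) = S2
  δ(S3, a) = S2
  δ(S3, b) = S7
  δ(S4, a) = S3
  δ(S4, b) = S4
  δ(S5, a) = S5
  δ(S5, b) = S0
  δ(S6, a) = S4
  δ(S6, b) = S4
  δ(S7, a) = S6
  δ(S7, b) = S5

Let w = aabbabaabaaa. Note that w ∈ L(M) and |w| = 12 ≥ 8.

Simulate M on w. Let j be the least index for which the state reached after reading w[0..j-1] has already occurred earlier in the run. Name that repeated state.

S0

State sequence: S0 -a-> S2 -a-> S7 -b-> S5 -b-> S0 -a-> S2 -b-> S2 -a-> S7 -a-> S6 -b-> S4 -a-> S3 -a-> S2 -a-> S7
First repeat at step 4: S0 was already visited.

The earliest repeat is at step j = 4: M is in S0, which it already visited at step i = 0.
With |Q| = 8, pigeonhole forces a state repeat no later than step 8; the substring read between the first and second visits to that state can be pumped.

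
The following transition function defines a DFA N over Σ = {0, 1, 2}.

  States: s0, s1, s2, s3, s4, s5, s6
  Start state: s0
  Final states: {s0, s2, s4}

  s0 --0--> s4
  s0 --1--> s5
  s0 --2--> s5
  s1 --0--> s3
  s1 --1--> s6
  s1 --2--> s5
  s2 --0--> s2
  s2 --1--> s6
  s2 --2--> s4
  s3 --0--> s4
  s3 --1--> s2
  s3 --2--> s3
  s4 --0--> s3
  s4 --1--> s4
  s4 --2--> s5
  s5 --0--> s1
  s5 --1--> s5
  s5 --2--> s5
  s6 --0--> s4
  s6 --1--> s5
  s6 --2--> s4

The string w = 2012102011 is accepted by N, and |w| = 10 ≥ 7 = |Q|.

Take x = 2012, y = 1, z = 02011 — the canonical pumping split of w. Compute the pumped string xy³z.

xy^3z = 2012·1·1·1·02011 = 201211102011.
Reading y = 1 takes N from s4 back to s4, so after x·y·y·y the machine is still in s4, and z then leads to the accepting state s4. Hence 201211102011 ∈ L(N).

201211102011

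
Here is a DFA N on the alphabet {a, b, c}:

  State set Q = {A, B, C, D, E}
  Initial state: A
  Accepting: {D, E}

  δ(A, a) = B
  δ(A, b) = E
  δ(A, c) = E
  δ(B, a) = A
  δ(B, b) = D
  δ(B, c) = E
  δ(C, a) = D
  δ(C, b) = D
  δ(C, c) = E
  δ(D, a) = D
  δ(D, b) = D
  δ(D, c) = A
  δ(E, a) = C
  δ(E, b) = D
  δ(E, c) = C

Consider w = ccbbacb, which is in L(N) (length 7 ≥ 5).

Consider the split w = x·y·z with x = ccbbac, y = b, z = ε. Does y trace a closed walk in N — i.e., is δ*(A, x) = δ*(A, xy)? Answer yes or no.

Run of N on the first 7 characters of w = c c b b a c b:
  step 0: A  (start)
  step 1: E  (read c: A→E)
  step 2: C  (read c: E→C)
  step 3: D  (read b: C→D)
  step 4: D  (read b: D→D)
  step 5: D  (read a: D→D)
  step 6: A  (read c: D→A)
  step 7: E  (read b: A→E)

After x (step 6): A. After xy (step 7): E.
They differ (A ≠ E), so y is not a cycle from the state after x; this split is not the one the pumping-lemma construction produces, and pumping y need not keep the string in L(N).

no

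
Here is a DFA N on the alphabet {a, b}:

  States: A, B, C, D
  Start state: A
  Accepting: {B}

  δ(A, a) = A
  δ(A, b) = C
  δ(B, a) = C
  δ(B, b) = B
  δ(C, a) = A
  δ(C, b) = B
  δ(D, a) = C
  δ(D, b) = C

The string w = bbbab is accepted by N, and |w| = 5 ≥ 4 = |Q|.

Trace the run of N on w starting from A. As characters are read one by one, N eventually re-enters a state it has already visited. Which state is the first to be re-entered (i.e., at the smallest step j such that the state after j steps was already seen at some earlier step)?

Run of N on w = b b b a b:
  step 0: A  (start)
  step 1: C  (read b: A→C)
  step 2: B  (read b: C→B)
  step 3: B  (read b: B→B)   ← first repeat (B seen earlier)
  step 4: C  (read a: B→C)
  step 5: B  (read b: C→B)

The earliest repeat is at step j = 3: N is in B, which it already visited at step i = 2.
Pumping length from the standard proof: p = 4 (the number of states). The repeated state found above gives |xy| = j ≤ 4 and |y| = j − i ≥ 1.

B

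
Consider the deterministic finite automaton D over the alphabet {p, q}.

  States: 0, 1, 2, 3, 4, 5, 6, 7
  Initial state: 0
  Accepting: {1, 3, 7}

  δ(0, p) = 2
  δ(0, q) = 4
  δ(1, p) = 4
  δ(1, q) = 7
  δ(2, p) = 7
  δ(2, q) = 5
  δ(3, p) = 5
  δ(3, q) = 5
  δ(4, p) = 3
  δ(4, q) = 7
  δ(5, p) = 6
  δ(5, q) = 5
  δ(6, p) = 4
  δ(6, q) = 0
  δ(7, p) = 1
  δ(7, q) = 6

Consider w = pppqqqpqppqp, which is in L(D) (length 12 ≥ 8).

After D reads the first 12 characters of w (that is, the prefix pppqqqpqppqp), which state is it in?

1

Run of D on the first 12 characters of w = p p p q q q p q p p q p:
  step 0: 0  (start)
  step 1: 2  (read p: 0→2)
  step 2: 7  (read p: 2→7)
  step 3: 1  (read p: 7→1)
  step 4: 7  (read q: 1→7)
  step 5: 6  (read q: 7→6)
  step 6: 0  (read q: 6→0)
  step 7: 2  (read p: 0→2)
  step 8: 5  (read q: 2→5)
  step 9: 6  (read p: 5→6)
  step 10: 4  (read p: 6→4)
  step 11: 7  (read q: 4→7)
  step 12: 1  (read p: 7→1)

After reading 12 characters, D is in state 1.
(This kind of state-tracing is the core of the pumping-lemma construction: with 8 states, pigeonhole forces a repeat within the first 8 steps.)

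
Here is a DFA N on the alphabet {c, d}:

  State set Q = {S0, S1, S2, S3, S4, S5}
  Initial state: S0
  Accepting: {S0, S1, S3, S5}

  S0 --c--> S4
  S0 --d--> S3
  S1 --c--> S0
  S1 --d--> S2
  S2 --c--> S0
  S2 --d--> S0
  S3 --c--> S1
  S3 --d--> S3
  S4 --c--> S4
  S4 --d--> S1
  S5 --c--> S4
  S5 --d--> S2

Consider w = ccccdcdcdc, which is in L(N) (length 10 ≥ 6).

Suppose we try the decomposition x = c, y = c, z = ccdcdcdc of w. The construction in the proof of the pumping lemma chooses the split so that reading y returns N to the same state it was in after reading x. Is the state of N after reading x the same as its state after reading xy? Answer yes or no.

yes

State sequence: S0 -c-> S4 -c-> S4

After x (step 1): S4. After xy (step 2): S4.
They match, so y = c drives N around a cycle from S4 back to itself; pumping y any number of times keeps N in S4 before reading z, and xyⁱz ∈ L(N) for every i ≥ 0.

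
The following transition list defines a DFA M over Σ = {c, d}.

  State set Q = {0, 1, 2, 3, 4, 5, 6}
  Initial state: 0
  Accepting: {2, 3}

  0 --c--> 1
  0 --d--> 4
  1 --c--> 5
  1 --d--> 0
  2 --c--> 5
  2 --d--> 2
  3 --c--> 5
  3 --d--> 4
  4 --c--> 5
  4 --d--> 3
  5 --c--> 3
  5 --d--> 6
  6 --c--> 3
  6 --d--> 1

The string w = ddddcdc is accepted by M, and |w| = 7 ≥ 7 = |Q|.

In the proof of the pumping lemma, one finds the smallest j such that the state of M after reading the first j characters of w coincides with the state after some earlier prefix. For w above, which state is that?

State sequence: 0 -d-> 4 -d-> 3 -d-> 4 -d-> 3 -c-> 5 -d-> 6 -c-> 3
First repeat at step 3: 4 was already visited.

The earliest repeat is at step j = 3: M is in 4, which it already visited at step i = 1.
Pumping length from the standard proof: p = 7 (the number of states). The repeated state found above gives |xy| = j ≤ 7 and |y| = j − i ≥ 1.

4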